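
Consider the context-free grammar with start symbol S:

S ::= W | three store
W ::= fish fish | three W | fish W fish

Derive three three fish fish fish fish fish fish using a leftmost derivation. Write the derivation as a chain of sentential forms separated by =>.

S => W   [S ::= W]
W => three W   [W ::= three W]
three W => three three W   [W ::= three W]
three three W => three three fish W fish   [W ::= fish W fish]
three three fish W fish => three three fish fish W fish fish   [W ::= fish W fish]
three three fish fish W fish fish => three three fish fish fish fish fish fish   [W ::= fish fish]

S => W => three W => three three W => three three fish W fish => three three fish fish W fish fish => three three fish fish fish fish fish fish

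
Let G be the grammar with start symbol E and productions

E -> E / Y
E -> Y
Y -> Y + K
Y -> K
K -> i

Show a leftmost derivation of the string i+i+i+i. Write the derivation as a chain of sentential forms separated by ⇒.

E ⇒ Y   [E -> Y]
Y ⇒ Y+K   [Y -> Y + K]
Y+K ⇒ Y+K+K   [Y -> Y + K]
Y+K+K ⇒ Y+K+K+K   [Y -> Y + K]
Y+K+K+K ⇒ K+K+K+K   [Y -> K]
K+K+K+K ⇒ i+K+K+K   [K -> i]
i+K+K+K ⇒ i+i+K+K   [K -> i]
i+i+K+K ⇒ i+i+i+K   [K -> i]
i+i+i+K ⇒ i+i+i+i   [K -> i]

E ⇒ Y ⇒ Y+K ⇒ Y+K+K ⇒ Y+K+K+K ⇒ K+K+K+K ⇒ i+K+K+K ⇒ i+i+K+K ⇒ i+i+i+K ⇒ i+i+i+i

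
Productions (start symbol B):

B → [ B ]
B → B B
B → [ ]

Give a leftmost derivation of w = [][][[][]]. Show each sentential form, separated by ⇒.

B ⇒ BB ⇒ []B ⇒ []BB ⇒ [][]B ⇒ [][][B] ⇒ [][][BB] ⇒ [][][[]B] ⇒ [][][[][]]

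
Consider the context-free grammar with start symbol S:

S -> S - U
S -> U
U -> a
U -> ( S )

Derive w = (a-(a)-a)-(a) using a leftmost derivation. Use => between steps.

S => S-U => U-U => (S)-U => (S-U)-U => (S-U-U)-U => (U-U-U)-U => (a-U-U)-U => (a-(S)-U)-U => (a-(U)-U)-U => (a-(a)-U)-U => (a-(a)-a)-U => (a-(a)-a)-(S) => (a-(a)-a)-(U) => (a-(a)-a)-(a)

S => S-U   [S -> S - U]
S-U => U-U   [S -> U]
U-U => (S)-U   [U -> ( S )]
(S)-U => (S-U)-U   [S -> S - U]
(S-U)-U => (S-U-U)-U   [S -> S - U]
(S-U-U)-U => (U-U-U)-U   [S -> U]
(U-U-U)-U => (a-U-U)-U   [U -> a]
(a-U-U)-U => (a-(S)-U)-U   [U -> ( S )]
(a-(S)-U)-U => (a-(U)-U)-U   [S -> U]
(a-(U)-U)-U => (a-(a)-U)-U   [U -> a]
(a-(a)-U)-U => (a-(a)-a)-U   [U -> a]
(a-(a)-a)-U => (a-(a)-a)-(S)   [U -> ( S )]
(a-(a)-a)-(S) => (a-(a)-a)-(U)   [S -> U]
(a-(a)-a)-(U) => (a-(a)-a)-(a)   [U -> a]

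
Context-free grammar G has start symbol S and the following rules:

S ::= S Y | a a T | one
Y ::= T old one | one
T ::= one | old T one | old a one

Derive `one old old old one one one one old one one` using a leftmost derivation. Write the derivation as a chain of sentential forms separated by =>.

S => S Y   [S ::= S Y]
S Y => S Y Y   [S ::= S Y]
S Y Y => one Y Y   [S ::= one]
one Y Y => one T old one Y   [Y ::= T old one]
one T old one Y => one old T one old one Y   [T ::= old T one]
one old T one old one Y => one old old T one one old one Y   [T ::= old T one]
one old old T one one old one Y => one old old old T one one one old one Y   [T ::= old T one]
one old old old T one one one old one Y => one old old old one one one one old one Y   [T ::= one]
one old old old one one one one old one Y => one old old old one one one one old one one   [Y ::= one]

S => S Y => S Y Y => one Y Y => one T old one Y => one old T one old one Y => one old old T one one old one Y => one old old old T one one one old one Y => one old old old one one one one old one Y => one old old old one one one one old one one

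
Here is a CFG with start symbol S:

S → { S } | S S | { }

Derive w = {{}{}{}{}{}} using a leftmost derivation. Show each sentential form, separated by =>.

S => {S} => {SS} => {SSS} => {SSSS} => {SSSSS} => {{}SSSS} => {{}{}SSS} => {{}{}{}SS} => {{}{}{}{}S} => {{}{}{}{}{}}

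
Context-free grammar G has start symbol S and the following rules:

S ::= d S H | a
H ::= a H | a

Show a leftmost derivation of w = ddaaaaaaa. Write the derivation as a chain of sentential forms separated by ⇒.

S ⇒ dSH ⇒ ddSHH ⇒ ddaHH ⇒ ddaaHH ⇒ ddaaaHH ⇒ ddaaaaHH ⇒ ddaaaaaHH ⇒ ddaaaaaaH ⇒ ddaaaaaaa

S ⇒ dSH   [S ::= d S H]
dSH ⇒ ddSHH   [S ::= d S H]
ddSHH ⇒ ddaHH   [S ::= a]
ddaHH ⇒ ddaaHH   [H ::= a H]
ddaaHH ⇒ ddaaaHH   [H ::= a H]
ddaaaHH ⇒ ddaaaaHH   [H ::= a H]
ddaaaaHH ⇒ ddaaaaaHH   [H ::= a H]
ddaaaaaHH ⇒ ddaaaaaaH   [H ::= a]
ddaaaaaaH ⇒ ddaaaaaaa   [H ::= a]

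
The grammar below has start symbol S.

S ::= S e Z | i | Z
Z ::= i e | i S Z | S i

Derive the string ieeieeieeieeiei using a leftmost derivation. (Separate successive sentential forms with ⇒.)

S⇒Z⇒Si⇒SeZi⇒SeZeZi⇒SeZeZeZi⇒SeZeZeZeZi⇒ZeZeZeZeZi⇒ieeZeZeZeZi⇒ieeieeZeZeZi⇒ieeieeieeZeZi⇒ieeieeieeieeZi⇒ieeieeieeieeiei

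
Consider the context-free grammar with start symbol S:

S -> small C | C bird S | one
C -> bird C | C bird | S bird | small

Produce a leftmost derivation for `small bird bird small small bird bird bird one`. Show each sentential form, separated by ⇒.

S ⇒ C bird S ⇒ small bird S ⇒ small bird C bird S ⇒ small bird bird C bird S ⇒ small bird bird C bird bird S ⇒ small bird bird S bird bird bird S ⇒ small bird bird small C bird bird bird S ⇒ small bird bird small small bird bird bird S ⇒ small bird bird small small bird bird bird one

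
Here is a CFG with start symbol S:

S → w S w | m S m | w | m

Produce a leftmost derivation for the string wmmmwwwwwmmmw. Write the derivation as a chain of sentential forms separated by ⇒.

S ⇒ wSw   [S → w S w]
wSw ⇒ wmSmw   [S → m S m]
wmSmw ⇒ wmmSmmw   [S → m S m]
wmmSmmw ⇒ wmmmSmmmw   [S → m S m]
wmmmSmmmw ⇒ wmmmwSwmmmw   [S → w S w]
wmmmwSwmmmw ⇒ wmmmwwSwwmmmw   [S → w S w]
wmmmwwSwwmmmw ⇒ wmmmwwwwwmmmw   [S → w]

S ⇒ wSw ⇒ wmSmw ⇒ wmmSmmw ⇒ wmmmSmmmw ⇒ wmmmwSwmmmw ⇒ wmmmwwSwwmmmw ⇒ wmmmwwwwwmmmw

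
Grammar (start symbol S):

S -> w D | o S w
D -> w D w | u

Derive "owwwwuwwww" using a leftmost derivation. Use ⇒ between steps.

S ⇒ oSw ⇒ owDw ⇒ owwDww ⇒ owwwDwww ⇒ owwwwDwwww ⇒ owwwwuwwww

S ⇒ oSw   [S -> o S w]
oSw ⇒ owDw   [S -> w D]
owDw ⇒ owwDww   [D -> w D w]
owwDww ⇒ owwwDwww   [D -> w D w]
owwwDwww ⇒ owwwwDwwww   [D -> w D w]
owwwwDwwww ⇒ owwwwuwwww   [D -> u]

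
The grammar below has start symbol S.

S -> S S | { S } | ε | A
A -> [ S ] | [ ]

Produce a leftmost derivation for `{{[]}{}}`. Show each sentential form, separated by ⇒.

S ⇒ {S}   [S -> { S }]
{S} ⇒ {SS}   [S -> S S]
{SS} ⇒ {{S}S}   [S -> { S }]
{{S}S} ⇒ {{A}S}   [S -> A]
{{A}S} ⇒ {{[S]}S}   [A -> [ S ]]
{{[S]}S} ⇒ {{[]}S}   [S -> ε]
{{[]}S} ⇒ {{[]}SS}   [S -> S S]
{{[]}SS} ⇒ {{[]}SSS}   [S -> S S]
{{[]}SSS} ⇒ {{[]}{S}SS}   [S -> { S }]
{{[]}{S}SS} ⇒ {{[]}{}SS}   [S -> ε]
{{[]}{}SS} ⇒ {{[]}{}S}   [S -> ε]
{{[]}{}S} ⇒ {{[]}{}}   [S -> ε]

S ⇒ {S} ⇒ {SS} ⇒ {{S}S} ⇒ {{A}S} ⇒ {{[S]}S} ⇒ {{[]}S} ⇒ {{[]}SS} ⇒ {{[]}SSS} ⇒ {{[]}{S}SS} ⇒ {{[]}{}SS} ⇒ {{[]}{}S} ⇒ {{[]}{}}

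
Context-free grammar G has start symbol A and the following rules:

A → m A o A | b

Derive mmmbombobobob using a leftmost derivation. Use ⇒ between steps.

A⇒mAoA⇒mmAoAoA⇒mmmAoAoAoA⇒mmmboAoAoA⇒mmmbomAoAoAoA⇒mmmbomboAoAoA⇒mmmbomboboAoA⇒mmmbomboboboA⇒mmmbombobobob

A ⇒ mAoA   [A → m A o A]
mAoA ⇒ mmAoAoA   [A → m A o A]
mmAoAoA ⇒ mmmAoAoAoA   [A → m A o A]
mmmAoAoAoA ⇒ mmmboAoAoA   [A → b]
mmmboAoAoA ⇒ mmmbomAoAoAoA   [A → m A o A]
mmmbomAoAoAoA ⇒ mmmbomboAoAoA   [A → b]
mmmbomboAoAoA ⇒ mmmbomboboAoA   [A → b]
mmmbomboboAoA ⇒ mmmbomboboboA   [A → b]
mmmbomboboboA ⇒ mmmbombobobob   [A → b]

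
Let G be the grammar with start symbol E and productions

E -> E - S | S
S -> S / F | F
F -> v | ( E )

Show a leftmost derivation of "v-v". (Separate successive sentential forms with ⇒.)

E⇒E-S⇒S-S⇒F-S⇒v-S⇒v-F⇒v-v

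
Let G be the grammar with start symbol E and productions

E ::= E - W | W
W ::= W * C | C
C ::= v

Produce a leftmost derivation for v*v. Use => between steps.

E => W   [E ::= W]
W => W*C   [W ::= W * C]
W*C => C*C   [W ::= C]
C*C => v*C   [C ::= v]
v*C => v*v   [C ::= v]

E => W => W*C => C*C => v*C => v*v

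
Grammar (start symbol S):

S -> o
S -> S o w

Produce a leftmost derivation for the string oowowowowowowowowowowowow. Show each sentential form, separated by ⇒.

S ⇒ Sow   [S -> S o w]
Sow ⇒ Sowow   [S -> S o w]
Sowow ⇒ Sowowow   [S -> S o w]
Sowowow ⇒ Sowowowow   [S -> S o w]
Sowowowow ⇒ Sowowowowow   [S -> S o w]
Sowowowowow ⇒ Sowowowowowow   [S -> S o w]
Sowowowowowow ⇒ Sowowowowowowow   [S -> S o w]
Sowowowowowowow ⇒ Sowowowowowowowow   [S -> S o w]
Sowowowowowowowow ⇒ Sowowowowowowowowow   [S -> S o w]
Sowowowowowowowowow ⇒ Sowowowowowowowowowow   [S -> S o w]
Sowowowowowowowowowow ⇒ Sowowowowowowowowowowow   [S -> S o w]
Sowowowowowowowowowowow ⇒ Sowowowowowowowowowowowow   [S -> S o w]
Sowowowowowowowowowowowow ⇒ oowowowowowowowowowowowow   [S -> o]

S ⇒ Sow ⇒ Sowow ⇒ Sowowow ⇒ Sowowowow ⇒ Sowowowowow ⇒ Sowowowowowow ⇒ Sowowowowowowow ⇒ Sowowowowowowowow ⇒ Sowowowowowowowowow ⇒ Sowowowowowowowowowow ⇒ Sowowowowowowowowowowow ⇒ Sowowowowowowowowowowowow ⇒ oowowowowowowowowowowowow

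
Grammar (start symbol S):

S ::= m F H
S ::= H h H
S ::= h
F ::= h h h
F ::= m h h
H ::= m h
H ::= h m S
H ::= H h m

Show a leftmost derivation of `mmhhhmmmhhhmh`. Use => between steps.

S => mFH => mmhhH => mmhhhmS => mmhhhmmFH => mmhhhmmmhhH => mmhhhmmmhhhmS => mmhhhmmmhhhmh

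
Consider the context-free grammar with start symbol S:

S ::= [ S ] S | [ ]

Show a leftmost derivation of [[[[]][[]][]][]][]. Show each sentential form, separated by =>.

S => [S]S => [[S]S]S => [[[S]S]S]S => [[[[]]S]S]S => [[[[]][S]S]S]S => [[[[]][[]]S]S]S => [[[[]][[]][]]S]S => [[[[]][[]][]][]]S => [[[[]][[]][]][]][]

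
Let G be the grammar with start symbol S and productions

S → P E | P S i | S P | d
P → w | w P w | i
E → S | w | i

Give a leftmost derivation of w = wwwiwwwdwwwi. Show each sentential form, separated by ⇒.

S ⇒ PSi ⇒ wPwSi ⇒ wwPwwSi ⇒ wwwPwwwSi ⇒ wwwiwwwSi ⇒ wwwiwwwSPi ⇒ wwwiwwwdPi ⇒ wwwiwwwdwPwi ⇒ wwwiwwwdwwwi

S ⇒ PSi   [S → P S i]
PSi ⇒ wPwSi   [P → w P w]
wPwSi ⇒ wwPwwSi   [P → w P w]
wwPwwSi ⇒ wwwPwwwSi   [P → w P w]
wwwPwwwSi ⇒ wwwiwwwSi   [P → i]
wwwiwwwSi ⇒ wwwiwwwSPi   [S → S P]
wwwiwwwSPi ⇒ wwwiwwwdPi   [S → d]
wwwiwwwdPi ⇒ wwwiwwwdwPwi   [P → w P w]
wwwiwwwdwPwi ⇒ wwwiwwwdwwwi   [P → w]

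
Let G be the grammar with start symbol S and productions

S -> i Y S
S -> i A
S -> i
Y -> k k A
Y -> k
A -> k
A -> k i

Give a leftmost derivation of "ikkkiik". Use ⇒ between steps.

S ⇒ iYS   [S -> i Y S]
iYS ⇒ ikkAS   [Y -> k k A]
ikkAS ⇒ ikkkiS   [A -> k i]
ikkkiS ⇒ ikkkiiA   [S -> i A]
ikkkiiA ⇒ ikkkiik   [A -> k]

S⇒iYS⇒ikkAS⇒ikkkiS⇒ikkkiiA⇒ikkkiik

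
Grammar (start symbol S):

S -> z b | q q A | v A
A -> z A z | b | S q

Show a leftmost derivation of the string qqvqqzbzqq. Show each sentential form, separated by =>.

S => qqA   [S -> q q A]
qqA => qqSq   [A -> S q]
qqSq => qqvAq   [S -> v A]
qqvAq => qqvSqq   [A -> S q]
qqvSqq => qqvqqAqq   [S -> q q A]
qqvqqAqq => qqvqqzAzqq   [A -> z A z]
qqvqqzAzqq => qqvqqzbzqq   [A -> b]

S => qqA => qqSq => qqvAq => qqvSqq => qqvqqAqq => qqvqqzAzqq => qqvqqzbzqq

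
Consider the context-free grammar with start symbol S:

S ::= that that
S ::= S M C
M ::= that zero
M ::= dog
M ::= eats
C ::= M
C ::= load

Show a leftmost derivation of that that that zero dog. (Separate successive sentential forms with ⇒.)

S ⇒ S M C ⇒ that that M C ⇒ that that that zero C ⇒ that that that zero M ⇒ that that that zero dog

S ⇒ S M C   [S ::= S M C]
S M C ⇒ that that M C   [S ::= that that]
that that M C ⇒ that that that zero C   [M ::= that zero]
that that that zero C ⇒ that that that zero M   [C ::= M]
that that that zero M ⇒ that that that zero dog   [M ::= dog]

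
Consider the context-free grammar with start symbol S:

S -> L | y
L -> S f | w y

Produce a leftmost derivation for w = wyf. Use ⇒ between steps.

S ⇒ L ⇒ Sf ⇒ Lf ⇒ wyf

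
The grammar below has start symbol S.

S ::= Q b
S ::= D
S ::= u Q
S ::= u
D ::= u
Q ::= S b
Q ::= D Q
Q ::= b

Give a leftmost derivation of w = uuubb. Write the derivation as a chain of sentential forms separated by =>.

S => Qb => DQb => uQb => uDQb => uuQb => uuDQb => uuuQb => uuubb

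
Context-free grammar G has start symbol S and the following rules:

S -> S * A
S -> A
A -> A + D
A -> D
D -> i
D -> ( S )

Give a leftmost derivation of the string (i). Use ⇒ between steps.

S ⇒ A ⇒ D ⇒ (S) ⇒ (A) ⇒ (D) ⇒ (i)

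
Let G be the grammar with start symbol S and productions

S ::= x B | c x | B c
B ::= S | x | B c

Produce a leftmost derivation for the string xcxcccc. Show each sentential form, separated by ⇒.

S ⇒ Bc   [S ::= B c]
Bc ⇒ Bcc   [B ::= B c]
Bcc ⇒ Scc   [B ::= S]
Scc ⇒ Bccc   [S ::= B c]
Bccc ⇒ Bcccc   [B ::= B c]
Bcccc ⇒ Scccc   [B ::= S]
Scccc ⇒ xBcccc   [S ::= x B]
xBcccc ⇒ xScccc   [B ::= S]
xScccc ⇒ xcxcccc   [S ::= c x]

S ⇒ Bc ⇒ Bcc ⇒ Scc ⇒ Bccc ⇒ Bcccc ⇒ Scccc ⇒ xBcccc ⇒ xScccc ⇒ xcxcccc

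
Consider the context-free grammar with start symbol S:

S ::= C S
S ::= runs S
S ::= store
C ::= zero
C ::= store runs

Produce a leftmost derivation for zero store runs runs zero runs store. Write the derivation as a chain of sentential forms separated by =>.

S => C S => zero S => zero C S => zero store runs S => zero store runs runs S => zero store runs runs C S => zero store runs runs zero S => zero store runs runs zero runs S => zero store runs runs zero runs store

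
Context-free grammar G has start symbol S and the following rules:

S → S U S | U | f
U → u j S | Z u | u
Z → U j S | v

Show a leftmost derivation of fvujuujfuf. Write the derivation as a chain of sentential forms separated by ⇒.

S ⇒ SUS ⇒ fUS ⇒ fZuS ⇒ fUjSuS ⇒ fZujSuS ⇒ fUjSujSuS ⇒ fZujSujSuS ⇒ fvujSujSuS ⇒ fvujUujSuS ⇒ fvujuujSuS ⇒ fvujuujfuS ⇒ fvujuujfuf

S ⇒ SUS   [S → S U S]
SUS ⇒ fUS   [S → f]
fUS ⇒ fZuS   [U → Z u]
fZuS ⇒ fUjSuS   [Z → U j S]
fUjSuS ⇒ fZujSuS   [U → Z u]
fZujSuS ⇒ fUjSujSuS   [Z → U j S]
fUjSujSuS ⇒ fZujSujSuS   [U → Z u]
fZujSujSuS ⇒ fvujSujSuS   [Z → v]
fvujSujSuS ⇒ fvujUujSuS   [S → U]
fvujUujSuS ⇒ fvujuujSuS   [U → u]
fvujuujSuS ⇒ fvujuujfuS   [S → f]
fvujuujfuS ⇒ fvujuujfuf   [S → f]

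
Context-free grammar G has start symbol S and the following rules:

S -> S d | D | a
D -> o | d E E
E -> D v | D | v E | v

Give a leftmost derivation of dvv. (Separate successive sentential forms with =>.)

S => D => dEE => dvE => dvv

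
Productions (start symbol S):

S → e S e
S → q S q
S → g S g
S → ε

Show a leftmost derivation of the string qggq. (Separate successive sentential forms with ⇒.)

S⇒qSq⇒qgSgq⇒qggq

S ⇒ qSq   [S → q S q]
qSq ⇒ qgSgq   [S → g S g]
qgSgq ⇒ qggq   [S → ε]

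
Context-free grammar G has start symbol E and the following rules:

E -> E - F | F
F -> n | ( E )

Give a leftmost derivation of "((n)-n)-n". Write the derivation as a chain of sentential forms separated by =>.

E => E-F => F-F => (E)-F => (E-F)-F => (F-F)-F => ((E)-F)-F => ((F)-F)-F => ((n)-F)-F => ((n)-n)-F => ((n)-n)-n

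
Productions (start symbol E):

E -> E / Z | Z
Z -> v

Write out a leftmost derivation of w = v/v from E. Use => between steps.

E=>E/Z=>Z/Z=>v/Z=>v/v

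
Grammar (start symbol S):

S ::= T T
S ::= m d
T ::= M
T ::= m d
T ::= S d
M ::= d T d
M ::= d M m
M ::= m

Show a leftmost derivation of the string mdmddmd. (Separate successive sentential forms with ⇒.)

S⇒TT⇒SdT⇒TTdT⇒mdTdT⇒mdmddT⇒mdmddmd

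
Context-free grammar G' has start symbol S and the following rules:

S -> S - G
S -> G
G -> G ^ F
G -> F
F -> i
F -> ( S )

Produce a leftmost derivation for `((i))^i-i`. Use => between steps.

S => S-G   [S -> S - G]
S-G => G-G   [S -> G]
G-G => G^F-G   [G -> G ^ F]
G^F-G => F^F-G   [G -> F]
F^F-G => (S)^F-G   [F -> ( S )]
(S)^F-G => (G)^F-G   [S -> G]
(G)^F-G => (F)^F-G   [G -> F]
(F)^F-G => ((S))^F-G   [F -> ( S )]
((S))^F-G => ((G))^F-G   [S -> G]
((G))^F-G => ((F))^F-G   [G -> F]
((F))^F-G => ((i))^F-G   [F -> i]
((i))^F-G => ((i))^i-G   [F -> i]
((i))^i-G => ((i))^i-F   [G -> F]
((i))^i-F => ((i))^i-i   [F -> i]

S => S-G => G-G => G^F-G => F^F-G => (S)^F-G => (G)^F-G => (F)^F-G => ((S))^F-G => ((G))^F-G => ((F))^F-G => ((i))^F-G => ((i))^i-G => ((i))^i-F => ((i))^i-i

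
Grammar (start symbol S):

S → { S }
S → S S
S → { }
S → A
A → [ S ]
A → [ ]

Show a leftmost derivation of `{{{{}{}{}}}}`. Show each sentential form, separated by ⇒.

S ⇒ {S} ⇒ {{S}} ⇒ {{{S}}} ⇒ {{{SS}}} ⇒ {{{SSS}}} ⇒ {{{{}SS}}} ⇒ {{{{}{}S}}} ⇒ {{{{}{}{}}}}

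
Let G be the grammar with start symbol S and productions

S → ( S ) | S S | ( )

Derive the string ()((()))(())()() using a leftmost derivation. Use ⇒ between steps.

S⇒SS⇒SSS⇒()SS⇒()SSS⇒()(S)SS⇒()((S))SS⇒()((()))SS⇒()((()))(S)S⇒()((()))(())S⇒()((()))(())SS⇒()((()))(())()S⇒()((()))(())()()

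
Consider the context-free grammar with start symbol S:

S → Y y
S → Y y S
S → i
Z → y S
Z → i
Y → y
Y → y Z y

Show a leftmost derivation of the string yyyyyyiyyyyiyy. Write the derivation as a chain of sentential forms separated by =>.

S=>Yy=>yZyy=>yySyy=>yyYySyy=>yyyZyySyy=>yyyySyySyy=>yyyyYyyySyy=>yyyyyZyyyySyy=>yyyyyySyyyySyy=>yyyyyyiyyyySyy=>yyyyyyiyyyyiyy

S => Yy   [S → Y y]
Yy => yZyy   [Y → y Z y]
yZyy => yySyy   [Z → y S]
yySyy => yyYySyy   [S → Y y S]
yyYySyy => yyyZyySyy   [Y → y Z y]
yyyZyySyy => yyyySyySyy   [Z → y S]
yyyySyySyy => yyyyYyyySyy   [S → Y y]
yyyyYyyySyy => yyyyyZyyyySyy   [Y → y Z y]
yyyyyZyyyySyy => yyyyyySyyyySyy   [Z → y S]
yyyyyySyyyySyy => yyyyyyiyyyySyy   [S → i]
yyyyyyiyyyySyy => yyyyyyiyyyyiyy   [S → i]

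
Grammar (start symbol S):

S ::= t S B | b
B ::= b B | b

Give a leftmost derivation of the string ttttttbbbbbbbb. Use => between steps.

S => tSB => ttSBB => tttSBBB => ttttSBBBB => tttttSBBBBB => ttttttSBBBBBB => ttttttbBBBBBB => ttttttbbBBBBBB => ttttttbbbBBBBB => ttttttbbbbBBBB => ttttttbbbbbBBB => ttttttbbbbbbBB => ttttttbbbbbbbB => ttttttbbbbbbbb

S => tSB   [S ::= t S B]
tSB => ttSBB   [S ::= t S B]
ttSBB => tttSBBB   [S ::= t S B]
tttSBBB => ttttSBBBB   [S ::= t S B]
ttttSBBBB => tttttSBBBBB   [S ::= t S B]
tttttSBBBBB => ttttttSBBBBBB   [S ::= t S B]
ttttttSBBBBBB => ttttttbBBBBBB   [S ::= b]
ttttttbBBBBBB => ttttttbbBBBBBB   [B ::= b B]
ttttttbbBBBBBB => ttttttbbbBBBBB   [B ::= b]
ttttttbbbBBBBB => ttttttbbbbBBBB   [B ::= b]
ttttttbbbbBBBB => ttttttbbbbbBBB   [B ::= b]
ttttttbbbbbBBB => ttttttbbbbbbBB   [B ::= b]
ttttttbbbbbbBB => ttttttbbbbbbbB   [B ::= b]
ttttttbbbbbbbB => ttttttbbbbbbbb   [B ::= b]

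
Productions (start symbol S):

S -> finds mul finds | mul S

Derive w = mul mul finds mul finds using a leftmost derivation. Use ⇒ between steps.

S ⇒ mul S ⇒ mul mul S ⇒ mul mul finds mul finds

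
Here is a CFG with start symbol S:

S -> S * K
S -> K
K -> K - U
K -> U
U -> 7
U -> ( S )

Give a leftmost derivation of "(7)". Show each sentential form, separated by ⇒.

S ⇒ K ⇒ U ⇒ (S) ⇒ (K) ⇒ (U) ⇒ (7)

S ⇒ K   [S -> K]
K ⇒ U   [K -> U]
U ⇒ (S)   [U -> ( S )]
(S) ⇒ (K)   [S -> K]
(K) ⇒ (U)   [K -> U]
(U) ⇒ (7)   [U -> 7]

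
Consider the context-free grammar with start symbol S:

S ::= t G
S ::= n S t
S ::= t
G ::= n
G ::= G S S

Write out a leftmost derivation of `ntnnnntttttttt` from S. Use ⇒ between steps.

S ⇒ nSt   [S ::= n S t]
nSt ⇒ ntGt   [S ::= t G]
ntGt ⇒ ntGSSt   [G ::= G S S]
ntGSSt ⇒ ntGSSSSt   [G ::= G S S]
ntGSSSSt ⇒ ntnSSSSt   [G ::= n]
ntnSSSSt ⇒ ntnnStSSSt   [S ::= n S t]
ntnnStSSSt ⇒ ntnnnSttSSSt   [S ::= n S t]
ntnnnSttSSSt ⇒ ntnnnnStttSSSt   [S ::= n S t]
ntnnnnStttSSSt ⇒ ntnnnnttttSSSt   [S ::= t]
ntnnnnttttSSSt ⇒ ntnnnntttttSSt   [S ::= t]
ntnnnntttttSSt ⇒ ntnnnnttttttSt   [S ::= t]
ntnnnnttttttSt ⇒ ntnnnntttttttt   [S ::= t]

S ⇒ nSt ⇒ ntGt ⇒ ntGSSt ⇒ ntGSSSSt ⇒ ntnSSSSt ⇒ ntnnStSSSt ⇒ ntnnnSttSSSt ⇒ ntnnnnStttSSSt ⇒ ntnnnnttttSSSt ⇒ ntnnnntttttSSt ⇒ ntnnnnttttttSt ⇒ ntnnnntttttttt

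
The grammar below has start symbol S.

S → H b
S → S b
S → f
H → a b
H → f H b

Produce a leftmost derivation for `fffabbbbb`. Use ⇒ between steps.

S ⇒ Hb   [S → H b]
Hb ⇒ fHbb   [H → f H b]
fHbb ⇒ ffHbbb   [H → f H b]
ffHbbb ⇒ fffHbbbb   [H → f H b]
fffHbbbb ⇒ fffabbbbb   [H → a b]

S ⇒ Hb ⇒ fHbb ⇒ ffHbbb ⇒ fffHbbbb ⇒ fffabbbbb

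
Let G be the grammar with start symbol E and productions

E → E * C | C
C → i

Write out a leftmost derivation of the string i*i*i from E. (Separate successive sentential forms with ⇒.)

E ⇒ E*C ⇒ E*C*C ⇒ C*C*C ⇒ i*C*C ⇒ i*i*C ⇒ i*i*i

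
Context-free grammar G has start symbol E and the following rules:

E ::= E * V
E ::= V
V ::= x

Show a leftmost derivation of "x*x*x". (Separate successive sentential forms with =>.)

E => E*V   [E ::= E * V]
E*V => E*V*V   [E ::= E * V]
E*V*V => V*V*V   [E ::= V]
V*V*V => x*V*V   [V ::= x]
x*V*V => x*x*V   [V ::= x]
x*x*V => x*x*x   [V ::= x]

E => E*V => E*V*V => V*V*V => x*V*V => x*x*V => x*x*x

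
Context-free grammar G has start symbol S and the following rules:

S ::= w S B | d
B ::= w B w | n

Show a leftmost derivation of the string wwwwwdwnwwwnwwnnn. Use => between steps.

S => wSB => wwSBB => wwwSBBB => wwwwSBBBB => wwwwwSBBBBB => wwwwwdBBBBB => wwwwwdwBwBBBB => wwwwwdwnwBBBB => wwwwwdwnwwBwBBB => wwwwwdwnwwwBwwBBB => wwwwwdwnwwwnwwBBB => wwwwwdwnwwwnwwnBB => wwwwwdwnwwwnwwnnB => wwwwwdwnwwwnwwnnn

S => wSB   [S ::= w S B]
wSB => wwSBB   [S ::= w S B]
wwSBB => wwwSBBB   [S ::= w S B]
wwwSBBB => wwwwSBBBB   [S ::= w S B]
wwwwSBBBB => wwwwwSBBBBB   [S ::= w S B]
wwwwwSBBBBB => wwwwwdBBBBB   [S ::= d]
wwwwwdBBBBB => wwwwwdwBwBBBB   [B ::= w B w]
wwwwwdwBwBBBB => wwwwwdwnwBBBB   [B ::= n]
wwwwwdwnwBBBB => wwwwwdwnwwBwBBB   [B ::= w B w]
wwwwwdwnwwBwBBB => wwwwwdwnwwwBwwBBB   [B ::= w B w]
wwwwwdwnwwwBwwBBB => wwwwwdwnwwwnwwBBB   [B ::= n]
wwwwwdwnwwwnwwBBB => wwwwwdwnwwwnwwnBB   [B ::= n]
wwwwwdwnwwwnwwnBB => wwwwwdwnwwwnwwnnB   [B ::= n]
wwwwwdwnwwwnwwnnB => wwwwwdwnwwwnwwnnn   [B ::= n]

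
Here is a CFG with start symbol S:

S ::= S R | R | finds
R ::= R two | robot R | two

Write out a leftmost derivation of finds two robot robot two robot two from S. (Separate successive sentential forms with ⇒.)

S ⇒ S R ⇒ S R R ⇒ S R R R ⇒ finds R R R ⇒ finds two R R ⇒ finds two robot R R ⇒ finds two robot robot R R ⇒ finds two robot robot two R ⇒ finds two robot robot two robot R ⇒ finds two robot robot two robot two

S ⇒ S R   [S ::= S R]
S R ⇒ S R R   [S ::= S R]
S R R ⇒ S R R R   [S ::= S R]
S R R R ⇒ finds R R R   [S ::= finds]
finds R R R ⇒ finds two R R   [R ::= two]
finds two R R ⇒ finds two robot R R   [R ::= robot R]
finds two robot R R ⇒ finds two robot robot R R   [R ::= robot R]
finds two robot robot R R ⇒ finds two robot robot two R   [R ::= two]
finds two robot robot two R ⇒ finds two robot robot two robot R   [R ::= robot R]
finds two robot robot two robot R ⇒ finds two robot robot two robot two   [R ::= two]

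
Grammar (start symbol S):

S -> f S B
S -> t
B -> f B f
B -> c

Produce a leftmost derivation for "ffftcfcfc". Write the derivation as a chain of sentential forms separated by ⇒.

S ⇒ fSB ⇒ ffSBB ⇒ fffSBBB ⇒ ffftBBB ⇒ ffftcBB ⇒ ffftcfBfB ⇒ ffftcfcfB ⇒ ffftcfcfc

S ⇒ fSB   [S -> f S B]
fSB ⇒ ffSBB   [S -> f S B]
ffSBB ⇒ fffSBBB   [S -> f S B]
fffSBBB ⇒ ffftBBB   [S -> t]
ffftBBB ⇒ ffftcBB   [B -> c]
ffftcBB ⇒ ffftcfBfB   [B -> f B f]
ffftcfBfB ⇒ ffftcfcfB   [B -> c]
ffftcfcfB ⇒ ffftcfcfc   [B -> c]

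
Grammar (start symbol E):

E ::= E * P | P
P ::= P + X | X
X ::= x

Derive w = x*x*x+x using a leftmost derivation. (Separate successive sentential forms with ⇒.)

E⇒E*P⇒E*P*P⇒P*P*P⇒X*P*P⇒x*P*P⇒x*X*P⇒x*x*P⇒x*x*P+X⇒x*x*X+X⇒x*x*x+X⇒x*x*x+x

E ⇒ E*P   [E ::= E * P]
E*P ⇒ E*P*P   [E ::= E * P]
E*P*P ⇒ P*P*P   [E ::= P]
P*P*P ⇒ X*P*P   [P ::= X]
X*P*P ⇒ x*P*P   [X ::= x]
x*P*P ⇒ x*X*P   [P ::= X]
x*X*P ⇒ x*x*P   [X ::= x]
x*x*P ⇒ x*x*P+X   [P ::= P + X]
x*x*P+X ⇒ x*x*X+X   [P ::= X]
x*x*X+X ⇒ x*x*x+X   [X ::= x]
x*x*x+X ⇒ x*x*x+x   [X ::= x]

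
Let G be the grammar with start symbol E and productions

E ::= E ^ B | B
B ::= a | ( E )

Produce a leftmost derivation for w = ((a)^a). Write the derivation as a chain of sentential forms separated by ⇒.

E ⇒ B   [E ::= B]
B ⇒ (E)   [B ::= ( E )]
(E) ⇒ (E^B)   [E ::= E ^ B]
(E^B) ⇒ (B^B)   [E ::= B]
(B^B) ⇒ ((E)^B)   [B ::= ( E )]
((E)^B) ⇒ ((B)^B)   [E ::= B]
((B)^B) ⇒ ((a)^B)   [B ::= a]
((a)^B) ⇒ ((a)^a)   [B ::= a]

E⇒B⇒(E)⇒(E^B)⇒(B^B)⇒((E)^B)⇒((B)^B)⇒((a)^B)⇒((a)^a)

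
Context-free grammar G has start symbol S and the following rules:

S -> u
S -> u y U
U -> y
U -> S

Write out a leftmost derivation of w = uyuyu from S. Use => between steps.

S => uyU => uyS => uyuyU => uyuyS => uyuyu

S => uyU   [S -> u y U]
uyU => uyS   [U -> S]
uyS => uyuyU   [S -> u y U]
uyuyU => uyuyS   [U -> S]
uyuyS => uyuyu   [S -> u]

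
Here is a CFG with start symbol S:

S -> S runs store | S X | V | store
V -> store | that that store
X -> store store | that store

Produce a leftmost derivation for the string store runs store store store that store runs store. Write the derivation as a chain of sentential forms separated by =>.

S => S runs store   [S -> S runs store]
S runs store => S X runs store   [S -> S X]
S X runs store => S X X runs store   [S -> S X]
S X X runs store => S runs store X X runs store   [S -> S runs store]
S runs store X X runs store => V runs store X X runs store   [S -> V]
V runs store X X runs store => store runs store X X runs store   [V -> store]
store runs store X X runs store => store runs store store store X runs store   [X -> store store]
store runs store store store X runs store => store runs store store store that store runs store   [X -> that store]

S => S runs store => S X runs store => S X X runs store => S runs store X X runs store => V runs store X X runs store => store runs store X X runs store => store runs store store store X runs store => store runs store store store that store runs store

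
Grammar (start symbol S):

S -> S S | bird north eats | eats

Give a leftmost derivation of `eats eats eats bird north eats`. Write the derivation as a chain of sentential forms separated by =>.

S => S S   [S -> S S]
S S => eats S   [S -> eats]
eats S => eats S S   [S -> S S]
eats S S => eats eats S   [S -> eats]
eats eats S => eats eats S S   [S -> S S]
eats eats S S => eats eats eats S   [S -> eats]
eats eats eats S => eats eats eats bird north eats   [S -> bird north eats]

S => S S => eats S => eats S S => eats eats S => eats eats S S => eats eats eats S => eats eats eats bird north eats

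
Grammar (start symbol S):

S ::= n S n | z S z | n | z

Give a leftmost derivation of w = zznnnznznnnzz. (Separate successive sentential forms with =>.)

S => zSz   [S ::= z S z]
zSz => zzSzz   [S ::= z S z]
zzSzz => zznSnzz   [S ::= n S n]
zznSnzz => zznnSnnzz   [S ::= n S n]
zznnSnnzz => zznnnSnnnzz   [S ::= n S n]
zznnnSnnnzz => zznnnzSznnnzz   [S ::= z S z]
zznnnzSznnnzz => zznnnznznnnzz   [S ::= n]

S=>zSz=>zzSzz=>zznSnzz=>zznnSnnzz=>zznnnSnnnzz=>zznnnzSznnnzz=>zznnnznznnnzz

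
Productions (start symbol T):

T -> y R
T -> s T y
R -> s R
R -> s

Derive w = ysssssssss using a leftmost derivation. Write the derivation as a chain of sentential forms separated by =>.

T=>yR=>ysR=>yssR=>ysssR=>yssssR=>ysssssR=>yssssssR=>ysssssssR=>yssssssssR=>ysssssssss

T => yR   [T -> y R]
yR => ysR   [R -> s R]
ysR => yssR   [R -> s R]
yssR => ysssR   [R -> s R]
ysssR => yssssR   [R -> s R]
yssssR => ysssssR   [R -> s R]
ysssssR => yssssssR   [R -> s R]
yssssssR => ysssssssR   [R -> s R]
ysssssssR => yssssssssR   [R -> s R]
yssssssssR => ysssssssss   [R -> s]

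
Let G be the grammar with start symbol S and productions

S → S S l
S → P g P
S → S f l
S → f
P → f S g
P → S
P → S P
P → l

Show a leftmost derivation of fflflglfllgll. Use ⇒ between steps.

S ⇒ SSl   [S → S S l]
SSl ⇒ SflSl   [S → S f l]
SflSl ⇒ PgPflSl   [S → P g P]
PgPflSl ⇒ SgPflSl   [P → S]
SgPflSl ⇒ SflgPflSl   [S → S f l]
SflgPflSl ⇒ SflflgPflSl   [S → S f l]
SflflgPflSl ⇒ fflflgPflSl   [S → f]
fflflgPflSl ⇒ fflflglflSl   [P → l]
fflflglflSl ⇒ fflflglflPgPl   [S → P g P]
fflflglflPgPl ⇒ fflflglfllgPl   [P → l]
fflflglfllgPl ⇒ fflflglfllgll   [P → l]

S⇒SSl⇒SflSl⇒PgPflSl⇒SgPflSl⇒SflgPflSl⇒SflflgPflSl⇒fflflgPflSl⇒fflflglflSl⇒fflflglflPgPl⇒fflflglfllgPl⇒fflflglfllgll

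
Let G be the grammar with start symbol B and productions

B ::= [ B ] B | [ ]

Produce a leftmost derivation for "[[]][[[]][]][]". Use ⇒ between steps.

B ⇒ [B]B   [B ::= [ B ] B]
[B]B ⇒ [[]]B   [B ::= [ ]]
[[]]B ⇒ [[]][B]B   [B ::= [ B ] B]
[[]][B]B ⇒ [[]][[B]B]B   [B ::= [ B ] B]
[[]][[B]B]B ⇒ [[]][[[]]B]B   [B ::= [ ]]
[[]][[[]]B]B ⇒ [[]][[[]][]]B   [B ::= [ ]]
[[]][[[]][]]B ⇒ [[]][[[]][]][]   [B ::= [ ]]

B⇒[B]B⇒[[]]B⇒[[]][B]B⇒[[]][[B]B]B⇒[[]][[[]]B]B⇒[[]][[[]][]]B⇒[[]][[[]][]][]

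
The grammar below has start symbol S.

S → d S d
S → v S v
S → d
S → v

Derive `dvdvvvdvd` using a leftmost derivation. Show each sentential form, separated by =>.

S=>dSd=>dvSvd=>dvdSdvd=>dvdvSvdvd=>dvdvvvdvd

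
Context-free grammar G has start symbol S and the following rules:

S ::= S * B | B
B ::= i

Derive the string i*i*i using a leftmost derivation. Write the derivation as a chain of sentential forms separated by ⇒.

S ⇒ S*B ⇒ S*B*B ⇒ B*B*B ⇒ i*B*B ⇒ i*i*B ⇒ i*i*i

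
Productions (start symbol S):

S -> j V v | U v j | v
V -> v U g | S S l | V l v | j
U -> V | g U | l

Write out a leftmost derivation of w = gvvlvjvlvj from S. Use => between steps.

S => Uvj   [S -> U v j]
Uvj => Vvj   [U -> V]
Vvj => SSlvj   [V -> S S l]
SSlvj => UvjSlvj   [S -> U v j]
UvjSlvj => gUvjSlvj   [U -> g U]
gUvjSlvj => gVvjSlvj   [U -> V]
gVvjSlvj => gSSlvjSlvj   [V -> S S l]
gSSlvjSlvj => gvSlvjSlvj   [S -> v]
gvSlvjSlvj => gvvlvjSlvj   [S -> v]
gvvlvjSlvj => gvvlvjvlvj   [S -> v]

S => Uvj => Vvj => SSlvj => UvjSlvj => gUvjSlvj => gVvjSlvj => gSSlvjSlvj => gvSlvjSlvj => gvvlvjSlvj => gvvlvjvlvj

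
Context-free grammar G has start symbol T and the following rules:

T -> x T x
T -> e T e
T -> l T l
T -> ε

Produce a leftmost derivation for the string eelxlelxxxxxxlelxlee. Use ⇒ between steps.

T ⇒ eTe   [T -> e T e]
eTe ⇒ eeTee   [T -> e T e]
eeTee ⇒ eelTlee   [T -> l T l]
eelTlee ⇒ eelxTxlee   [T -> x T x]
eelxTxlee ⇒ eelxlTlxlee   [T -> l T l]
eelxlTlxlee ⇒ eelxleTelxlee   [T -> e T e]
eelxleTelxlee ⇒ eelxlelTlelxlee   [T -> l T l]
eelxlelTlelxlee ⇒ eelxlelxTxlelxlee   [T -> x T x]
eelxlelxTxlelxlee ⇒ eelxlelxxTxxlelxlee   [T -> x T x]
eelxlelxxTxxlelxlee ⇒ eelxlelxxxTxxxlelxlee   [T -> x T x]
eelxlelxxxTxxxlelxlee ⇒ eelxlelxxxxxxlelxlee   [T -> ε]

T ⇒ eTe ⇒ eeTee ⇒ eelTlee ⇒ eelxTxlee ⇒ eelxlTlxlee ⇒ eelxleTelxlee ⇒ eelxlelTlelxlee ⇒ eelxlelxTxlelxlee ⇒ eelxlelxxTxxlelxlee ⇒ eelxlelxxxTxxxlelxlee ⇒ eelxlelxxxxxxlelxlee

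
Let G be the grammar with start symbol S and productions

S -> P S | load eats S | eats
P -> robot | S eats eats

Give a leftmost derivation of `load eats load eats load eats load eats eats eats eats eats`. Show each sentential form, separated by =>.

S => load eats S => load eats P S => load eats S eats eats S => load eats load eats S eats eats S => load eats load eats load eats S eats eats S => load eats load eats load eats load eats S eats eats S => load eats load eats load eats load eats eats eats eats S => load eats load eats load eats load eats eats eats eats eats

S => load eats S   [S -> load eats S]
load eats S => load eats P S   [S -> P S]
load eats P S => load eats S eats eats S   [P -> S eats eats]
load eats S eats eats S => load eats load eats S eats eats S   [S -> load eats S]
load eats load eats S eats eats S => load eats load eats load eats S eats eats S   [S -> load eats S]
load eats load eats load eats S eats eats S => load eats load eats load eats load eats S eats eats S   [S -> load eats S]
load eats load eats load eats load eats S eats eats S => load eats load eats load eats load eats eats eats eats S   [S -> eats]
load eats load eats load eats load eats eats eats eats S => load eats load eats load eats load eats eats eats eats eats   [S -> eats]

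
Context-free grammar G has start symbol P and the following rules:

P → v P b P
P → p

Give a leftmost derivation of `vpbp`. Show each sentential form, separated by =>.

P => vPbP   [P → v P b P]
vPbP => vpbP   [P → p]
vpbP => vpbp   [P → p]

P => vPbP => vpbP => vpbp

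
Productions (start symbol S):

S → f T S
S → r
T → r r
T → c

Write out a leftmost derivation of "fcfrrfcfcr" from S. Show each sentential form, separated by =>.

S => fTS => fcS => fcfTS => fcfrrS => fcfrrfTS => fcfrrfcS => fcfrrfcfTS => fcfrrfcfcS => fcfrrfcfcr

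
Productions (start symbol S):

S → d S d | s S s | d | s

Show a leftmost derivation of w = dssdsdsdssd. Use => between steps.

S => dSd   [S → d S d]
dSd => dsSsd   [S → s S s]
dsSsd => dssSssd   [S → s S s]
dssSssd => dssdSdssd   [S → d S d]
dssdSdssd => dssdsSsdssd   [S → s S s]
dssdsSsdssd => dssdsdsdssd   [S → d]

S=>dSd=>dsSsd=>dssSssd=>dssdSdssd=>dssdsSsdssd=>dssdsdsdssd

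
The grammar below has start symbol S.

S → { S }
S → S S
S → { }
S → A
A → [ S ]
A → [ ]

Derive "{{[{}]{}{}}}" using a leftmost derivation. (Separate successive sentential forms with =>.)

S => {S} => {{S}} => {{SS}} => {{SSS}} => {{ASS}} => {{[S]SS}} => {{[{}]SS}} => {{[{}]{}S}} => {{[{}]{}{}}}

S => {S}   [S → { S }]
{S} => {{S}}   [S → { S }]
{{S}} => {{SS}}   [S → S S]
{{SS}} => {{SSS}}   [S → S S]
{{SSS}} => {{ASS}}   [S → A]
{{ASS}} => {{[S]SS}}   [A → [ S ]]
{{[S]SS}} => {{[{}]SS}}   [S → { }]
{{[{}]SS}} => {{[{}]{}S}}   [S → { }]
{{[{}]{}S}} => {{[{}]{}{}}}   [S → { }]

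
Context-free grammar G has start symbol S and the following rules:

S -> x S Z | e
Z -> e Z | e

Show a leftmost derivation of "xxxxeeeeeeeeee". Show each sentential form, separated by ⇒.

S ⇒ xSZ   [S -> x S Z]
xSZ ⇒ xxSZZ   [S -> x S Z]
xxSZZ ⇒ xxxSZZZ   [S -> x S Z]
xxxSZZZ ⇒ xxxxSZZZZ   [S -> x S Z]
xxxxSZZZZ ⇒ xxxxeZZZZ   [S -> e]
xxxxeZZZZ ⇒ xxxxeeZZZZ   [Z -> e Z]
xxxxeeZZZZ ⇒ xxxxeeeZZZZ   [Z -> e Z]
xxxxeeeZZZZ ⇒ xxxxeeeeZZZZ   [Z -> e Z]
xxxxeeeeZZZZ ⇒ xxxxeeeeeZZZ   [Z -> e]
xxxxeeeeeZZZ ⇒ xxxxeeeeeeZZZ   [Z -> e Z]
xxxxeeeeeeZZZ ⇒ xxxxeeeeeeeZZZ   [Z -> e Z]
xxxxeeeeeeeZZZ ⇒ xxxxeeeeeeeeZZ   [Z -> e]
xxxxeeeeeeeeZZ ⇒ xxxxeeeeeeeeeZ   [Z -> e]
xxxxeeeeeeeeeZ ⇒ xxxxeeeeeeeeee   [Z -> e]

S ⇒ xSZ ⇒ xxSZZ ⇒ xxxSZZZ ⇒ xxxxSZZZZ ⇒ xxxxeZZZZ ⇒ xxxxeeZZZZ ⇒ xxxxeeeZZZZ ⇒ xxxxeeeeZZZZ ⇒ xxxxeeeeeZZZ ⇒ xxxxeeeeeeZZZ ⇒ xxxxeeeeeeeZZZ ⇒ xxxxeeeeeeeeZZ ⇒ xxxxeeeeeeeeeZ ⇒ xxxxeeeeeeeeee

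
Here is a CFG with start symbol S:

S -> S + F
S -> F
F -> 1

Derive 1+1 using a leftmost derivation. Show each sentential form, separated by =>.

S=>S+F=>F+F=>1+F=>1+1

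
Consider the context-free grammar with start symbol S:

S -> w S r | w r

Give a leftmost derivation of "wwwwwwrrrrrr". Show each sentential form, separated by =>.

S => wSr => wwSrr => wwwSrrr => wwwwSrrrr => wwwwwSrrrrr => wwwwwwrrrrrr

S => wSr   [S -> w S r]
wSr => wwSrr   [S -> w S r]
wwSrr => wwwSrrr   [S -> w S r]
wwwSrrr => wwwwSrrrr   [S -> w S r]
wwwwSrrrr => wwwwwSrrrrr   [S -> w S r]
wwwwwSrrrrr => wwwwwwrrrrrr   [S -> w r]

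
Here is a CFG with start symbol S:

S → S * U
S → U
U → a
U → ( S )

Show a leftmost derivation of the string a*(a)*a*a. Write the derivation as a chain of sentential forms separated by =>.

S => S*U => S*U*U => S*U*U*U => U*U*U*U => a*U*U*U => a*(S)*U*U => a*(U)*U*U => a*(a)*U*U => a*(a)*a*U => a*(a)*a*a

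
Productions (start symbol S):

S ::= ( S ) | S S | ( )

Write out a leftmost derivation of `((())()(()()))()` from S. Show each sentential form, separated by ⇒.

S⇒SS⇒(S)S⇒(SS)S⇒(SSS)S⇒((S)SS)S⇒((())SS)S⇒((())()S)S⇒((())()(S))S⇒((())()(SS))S⇒((())()(()S))S⇒((())()(()()))S⇒((())()(()()))()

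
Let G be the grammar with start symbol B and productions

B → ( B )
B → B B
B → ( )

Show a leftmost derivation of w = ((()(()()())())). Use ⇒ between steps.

B ⇒ (B)   [B → ( B )]
(B) ⇒ ((B))   [B → ( B )]
((B)) ⇒ ((BB))   [B → B B]
((BB)) ⇒ ((()B))   [B → ( )]
((()B)) ⇒ ((()BB))   [B → B B]
((()BB)) ⇒ ((()(B)B))   [B → ( B )]
((()(B)B)) ⇒ ((()(BB)B))   [B → B B]
((()(BB)B)) ⇒ ((()(()B)B))   [B → ( )]
((()(()B)B)) ⇒ ((()(()BB)B))   [B → B B]
((()(()BB)B)) ⇒ ((()(()()B)B))   [B → ( )]
((()(()()B)B)) ⇒ ((()(()()())B))   [B → ( )]
((()(()()())B)) ⇒ ((()(()()())()))   [B → ( )]

B ⇒ (B) ⇒ ((B)) ⇒ ((BB)) ⇒ ((()B)) ⇒ ((()BB)) ⇒ ((()(B)B)) ⇒ ((()(BB)B)) ⇒ ((()(()B)B)) ⇒ ((()(()BB)B)) ⇒ ((()(()()B)B)) ⇒ ((()(()()())B)) ⇒ ((()(()()())()))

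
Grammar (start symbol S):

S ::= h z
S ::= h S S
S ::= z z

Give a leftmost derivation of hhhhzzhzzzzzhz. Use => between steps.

S => hSS   [S ::= h S S]
hSS => hhSSS   [S ::= h S S]
hhSSS => hhhSSSS   [S ::= h S S]
hhhSSSS => hhhhSSSSS   [S ::= h S S]
hhhhSSSSS => hhhhzzSSSS   [S ::= z z]
hhhhzzSSSS => hhhhzzhzSSS   [S ::= h z]
hhhhzzhzSSS => hhhhzzhzzzSS   [S ::= z z]
hhhhzzhzzzSS => hhhhzzhzzzzzS   [S ::= z z]
hhhhzzhzzzzzS => hhhhzzhzzzzzhz   [S ::= h z]

S=>hSS=>hhSSS=>hhhSSSS=>hhhhSSSSS=>hhhhzzSSSS=>hhhhzzhzSSS=>hhhhzzhzzzSS=>hhhhzzhzzzzzS=>hhhhzzhzzzzzhz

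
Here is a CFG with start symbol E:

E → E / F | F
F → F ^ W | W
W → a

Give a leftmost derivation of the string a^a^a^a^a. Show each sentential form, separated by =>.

E => F => F^W => F^W^W => F^W^W^W => F^W^W^W^W => W^W^W^W^W => a^W^W^W^W => a^a^W^W^W => a^a^a^W^W => a^a^a^a^W => a^a^a^a^a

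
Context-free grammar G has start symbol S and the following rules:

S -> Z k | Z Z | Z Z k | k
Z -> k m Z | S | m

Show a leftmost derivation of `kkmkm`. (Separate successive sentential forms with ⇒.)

S ⇒ ZZ ⇒ SZ ⇒ ZZkZ ⇒ SZkZ ⇒ ZkZkZ ⇒ SkZkZ ⇒ kkZkZ ⇒ kkmkZ ⇒ kkmkm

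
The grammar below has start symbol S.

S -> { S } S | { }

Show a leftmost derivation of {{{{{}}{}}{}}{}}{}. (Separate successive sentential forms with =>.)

S => {S}S => {{S}S}S => {{{S}S}S}S => {{{{S}S}S}S}S => {{{{{}}S}S}S}S => {{{{{}}{}}S}S}S => {{{{{}}{}}{}}S}S => {{{{{}}{}}{}}{}}S => {{{{{}}{}}{}}{}}{}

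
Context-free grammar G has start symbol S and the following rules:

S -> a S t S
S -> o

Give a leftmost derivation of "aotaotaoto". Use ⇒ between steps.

S ⇒ aStS ⇒ aotS ⇒ aotaStS ⇒ aotaotS ⇒ aotaotaStS ⇒ aotaotaotS ⇒ aotaotaoto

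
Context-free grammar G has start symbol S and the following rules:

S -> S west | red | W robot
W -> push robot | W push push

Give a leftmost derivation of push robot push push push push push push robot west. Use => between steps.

S => S west => W robot west => W push push robot west => W push push push push robot west => W push push push push push push robot west => push robot push push push push push push robot west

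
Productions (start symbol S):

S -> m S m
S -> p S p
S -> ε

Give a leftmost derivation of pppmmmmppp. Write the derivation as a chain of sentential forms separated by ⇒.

S⇒pSp⇒ppSpp⇒pppSppp⇒pppmSmppp⇒pppmmSmmppp⇒pppmmmmppp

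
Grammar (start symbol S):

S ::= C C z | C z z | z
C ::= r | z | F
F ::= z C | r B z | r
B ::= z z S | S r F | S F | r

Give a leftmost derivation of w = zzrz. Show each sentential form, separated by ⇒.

S ⇒ CCz   [S ::= C C z]
CCz ⇒ zCz   [C ::= z]
zCz ⇒ zFz   [C ::= F]
zFz ⇒ zzCz   [F ::= z C]
zzCz ⇒ zzFz   [C ::= F]
zzFz ⇒ zzrz   [F ::= r]

S⇒CCz⇒zCz⇒zFz⇒zzCz⇒zzFz⇒zzrz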